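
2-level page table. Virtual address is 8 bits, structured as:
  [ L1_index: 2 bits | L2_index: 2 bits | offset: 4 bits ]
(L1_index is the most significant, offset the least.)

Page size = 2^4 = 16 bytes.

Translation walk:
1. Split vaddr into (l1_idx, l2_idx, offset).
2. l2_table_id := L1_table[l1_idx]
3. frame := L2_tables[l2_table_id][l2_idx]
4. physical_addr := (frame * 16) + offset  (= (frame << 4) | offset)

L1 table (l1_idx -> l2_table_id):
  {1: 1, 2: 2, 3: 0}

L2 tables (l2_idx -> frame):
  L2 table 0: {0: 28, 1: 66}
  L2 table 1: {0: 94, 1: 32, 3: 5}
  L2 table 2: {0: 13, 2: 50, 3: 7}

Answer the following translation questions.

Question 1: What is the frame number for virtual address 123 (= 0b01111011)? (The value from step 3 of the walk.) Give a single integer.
vaddr = 123: l1_idx=1, l2_idx=3
L1[1] = 1; L2[1][3] = 5

Answer: 5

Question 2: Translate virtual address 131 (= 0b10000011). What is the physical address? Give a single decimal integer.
Answer: 211

Derivation:
vaddr = 131 = 0b10000011
Split: l1_idx=2, l2_idx=0, offset=3
L1[2] = 2
L2[2][0] = 13
paddr = 13 * 16 + 3 = 211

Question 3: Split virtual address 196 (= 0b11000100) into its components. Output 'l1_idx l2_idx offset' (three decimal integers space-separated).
vaddr = 196 = 0b11000100
  top 2 bits -> l1_idx = 3
  next 2 bits -> l2_idx = 0
  bottom 4 bits -> offset = 4

Answer: 3 0 4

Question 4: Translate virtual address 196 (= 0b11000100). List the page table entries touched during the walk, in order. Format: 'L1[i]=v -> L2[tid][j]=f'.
vaddr = 196 = 0b11000100
Split: l1_idx=3, l2_idx=0, offset=4

Answer: L1[3]=0 -> L2[0][0]=28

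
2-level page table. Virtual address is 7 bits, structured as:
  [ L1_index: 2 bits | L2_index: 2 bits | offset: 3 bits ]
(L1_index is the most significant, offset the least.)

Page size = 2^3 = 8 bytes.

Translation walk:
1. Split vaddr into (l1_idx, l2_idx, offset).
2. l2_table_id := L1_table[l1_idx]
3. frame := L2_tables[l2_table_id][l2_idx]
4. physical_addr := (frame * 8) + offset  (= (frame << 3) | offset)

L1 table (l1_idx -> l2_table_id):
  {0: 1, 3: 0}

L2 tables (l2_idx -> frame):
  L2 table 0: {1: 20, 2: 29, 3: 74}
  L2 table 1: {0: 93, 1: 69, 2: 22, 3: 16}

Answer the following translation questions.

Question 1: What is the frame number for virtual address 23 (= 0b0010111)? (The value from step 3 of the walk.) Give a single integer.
vaddr = 23: l1_idx=0, l2_idx=2
L1[0] = 1; L2[1][2] = 22

Answer: 22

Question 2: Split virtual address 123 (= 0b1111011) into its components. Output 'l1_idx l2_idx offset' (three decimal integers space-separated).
Answer: 3 3 3

Derivation:
vaddr = 123 = 0b1111011
  top 2 bits -> l1_idx = 3
  next 2 bits -> l2_idx = 3
  bottom 3 bits -> offset = 3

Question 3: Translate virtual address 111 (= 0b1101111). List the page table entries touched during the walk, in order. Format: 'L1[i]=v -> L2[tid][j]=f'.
vaddr = 111 = 0b1101111
Split: l1_idx=3, l2_idx=1, offset=7

Answer: L1[3]=0 -> L2[0][1]=20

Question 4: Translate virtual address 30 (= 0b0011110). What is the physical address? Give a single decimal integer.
vaddr = 30 = 0b0011110
Split: l1_idx=0, l2_idx=3, offset=6
L1[0] = 1
L2[1][3] = 16
paddr = 16 * 8 + 6 = 134

Answer: 134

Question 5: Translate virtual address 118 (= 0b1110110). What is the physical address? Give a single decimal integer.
Answer: 238

Derivation:
vaddr = 118 = 0b1110110
Split: l1_idx=3, l2_idx=2, offset=6
L1[3] = 0
L2[0][2] = 29
paddr = 29 * 8 + 6 = 238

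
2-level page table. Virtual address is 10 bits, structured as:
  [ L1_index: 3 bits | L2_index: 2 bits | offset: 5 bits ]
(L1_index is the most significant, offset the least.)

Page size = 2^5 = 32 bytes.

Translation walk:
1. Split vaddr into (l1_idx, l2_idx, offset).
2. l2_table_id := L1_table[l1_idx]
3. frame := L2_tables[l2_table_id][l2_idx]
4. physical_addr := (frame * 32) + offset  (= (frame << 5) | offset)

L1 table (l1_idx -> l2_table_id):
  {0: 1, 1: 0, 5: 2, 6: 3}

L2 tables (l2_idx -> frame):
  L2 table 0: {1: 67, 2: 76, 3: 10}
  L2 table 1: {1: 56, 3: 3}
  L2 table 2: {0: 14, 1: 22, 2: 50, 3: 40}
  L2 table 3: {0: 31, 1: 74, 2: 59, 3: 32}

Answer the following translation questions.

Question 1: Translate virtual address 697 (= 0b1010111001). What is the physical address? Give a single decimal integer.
Answer: 729

Derivation:
vaddr = 697 = 0b1010111001
Split: l1_idx=5, l2_idx=1, offset=25
L1[5] = 2
L2[2][1] = 22
paddr = 22 * 32 + 25 = 729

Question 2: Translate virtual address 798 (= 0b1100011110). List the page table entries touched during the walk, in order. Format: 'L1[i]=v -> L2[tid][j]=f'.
vaddr = 798 = 0b1100011110
Split: l1_idx=6, l2_idx=0, offset=30

Answer: L1[6]=3 -> L2[3][0]=31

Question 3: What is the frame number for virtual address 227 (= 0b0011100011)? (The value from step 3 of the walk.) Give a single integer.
vaddr = 227: l1_idx=1, l2_idx=3
L1[1] = 0; L2[0][3] = 10

Answer: 10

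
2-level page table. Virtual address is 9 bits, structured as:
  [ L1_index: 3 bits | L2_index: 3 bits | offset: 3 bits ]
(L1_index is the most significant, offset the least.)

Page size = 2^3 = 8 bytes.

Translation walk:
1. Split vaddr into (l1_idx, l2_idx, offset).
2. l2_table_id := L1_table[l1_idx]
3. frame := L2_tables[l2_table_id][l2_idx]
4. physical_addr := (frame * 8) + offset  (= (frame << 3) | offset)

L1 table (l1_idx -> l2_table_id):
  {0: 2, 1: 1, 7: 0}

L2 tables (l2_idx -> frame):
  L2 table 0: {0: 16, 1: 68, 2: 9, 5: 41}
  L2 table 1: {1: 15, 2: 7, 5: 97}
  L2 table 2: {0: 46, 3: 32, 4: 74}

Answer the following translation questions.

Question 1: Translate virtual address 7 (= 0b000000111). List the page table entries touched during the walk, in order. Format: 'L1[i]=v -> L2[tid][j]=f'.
vaddr = 7 = 0b000000111
Split: l1_idx=0, l2_idx=0, offset=7

Answer: L1[0]=2 -> L2[2][0]=46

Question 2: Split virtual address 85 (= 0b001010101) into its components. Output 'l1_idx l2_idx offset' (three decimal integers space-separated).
Answer: 1 2 5

Derivation:
vaddr = 85 = 0b001010101
  top 3 bits -> l1_idx = 1
  next 3 bits -> l2_idx = 2
  bottom 3 bits -> offset = 5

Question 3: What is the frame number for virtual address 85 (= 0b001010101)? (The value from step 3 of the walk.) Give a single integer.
Answer: 7

Derivation:
vaddr = 85: l1_idx=1, l2_idx=2
L1[1] = 1; L2[1][2] = 7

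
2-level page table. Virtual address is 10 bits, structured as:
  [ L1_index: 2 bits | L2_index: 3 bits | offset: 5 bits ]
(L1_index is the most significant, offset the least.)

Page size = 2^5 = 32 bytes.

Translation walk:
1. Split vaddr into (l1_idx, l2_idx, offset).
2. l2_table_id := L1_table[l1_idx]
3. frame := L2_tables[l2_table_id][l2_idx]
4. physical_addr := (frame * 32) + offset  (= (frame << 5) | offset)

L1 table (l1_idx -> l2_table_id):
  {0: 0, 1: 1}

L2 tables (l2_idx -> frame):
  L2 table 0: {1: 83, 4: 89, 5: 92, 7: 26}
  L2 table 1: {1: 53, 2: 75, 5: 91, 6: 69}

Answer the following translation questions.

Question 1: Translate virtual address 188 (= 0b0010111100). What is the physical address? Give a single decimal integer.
vaddr = 188 = 0b0010111100
Split: l1_idx=0, l2_idx=5, offset=28
L1[0] = 0
L2[0][5] = 92
paddr = 92 * 32 + 28 = 2972

Answer: 2972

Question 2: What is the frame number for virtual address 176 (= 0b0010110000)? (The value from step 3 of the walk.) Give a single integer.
Answer: 92

Derivation:
vaddr = 176: l1_idx=0, l2_idx=5
L1[0] = 0; L2[0][5] = 92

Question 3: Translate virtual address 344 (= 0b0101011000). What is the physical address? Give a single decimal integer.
vaddr = 344 = 0b0101011000
Split: l1_idx=1, l2_idx=2, offset=24
L1[1] = 1
L2[1][2] = 75
paddr = 75 * 32 + 24 = 2424

Answer: 2424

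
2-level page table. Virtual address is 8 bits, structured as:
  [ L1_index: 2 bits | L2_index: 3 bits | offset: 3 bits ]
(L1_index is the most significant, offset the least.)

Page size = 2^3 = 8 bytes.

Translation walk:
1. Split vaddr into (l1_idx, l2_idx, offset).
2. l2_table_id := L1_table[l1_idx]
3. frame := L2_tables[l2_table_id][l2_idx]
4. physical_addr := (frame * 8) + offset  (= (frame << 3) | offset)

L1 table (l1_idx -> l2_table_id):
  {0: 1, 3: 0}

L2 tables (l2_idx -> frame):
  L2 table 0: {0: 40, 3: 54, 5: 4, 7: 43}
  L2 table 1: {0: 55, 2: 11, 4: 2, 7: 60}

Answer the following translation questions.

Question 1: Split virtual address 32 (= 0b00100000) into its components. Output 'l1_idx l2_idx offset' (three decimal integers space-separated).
Answer: 0 4 0

Derivation:
vaddr = 32 = 0b00100000
  top 2 bits -> l1_idx = 0
  next 3 bits -> l2_idx = 4
  bottom 3 bits -> offset = 0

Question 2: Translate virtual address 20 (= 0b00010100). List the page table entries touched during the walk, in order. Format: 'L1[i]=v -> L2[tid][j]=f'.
vaddr = 20 = 0b00010100
Split: l1_idx=0, l2_idx=2, offset=4

Answer: L1[0]=1 -> L2[1][2]=11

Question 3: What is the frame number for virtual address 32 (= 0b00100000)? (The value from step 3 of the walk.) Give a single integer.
vaddr = 32: l1_idx=0, l2_idx=4
L1[0] = 1; L2[1][4] = 2

Answer: 2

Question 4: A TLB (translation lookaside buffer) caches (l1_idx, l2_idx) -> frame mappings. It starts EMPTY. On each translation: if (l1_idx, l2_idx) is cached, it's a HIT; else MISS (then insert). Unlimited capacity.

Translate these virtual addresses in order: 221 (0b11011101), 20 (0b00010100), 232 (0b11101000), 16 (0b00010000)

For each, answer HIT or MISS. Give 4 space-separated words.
vaddr=221: (3,3) not in TLB -> MISS, insert
vaddr=20: (0,2) not in TLB -> MISS, insert
vaddr=232: (3,5) not in TLB -> MISS, insert
vaddr=16: (0,2) in TLB -> HIT

Answer: MISS MISS MISS HIT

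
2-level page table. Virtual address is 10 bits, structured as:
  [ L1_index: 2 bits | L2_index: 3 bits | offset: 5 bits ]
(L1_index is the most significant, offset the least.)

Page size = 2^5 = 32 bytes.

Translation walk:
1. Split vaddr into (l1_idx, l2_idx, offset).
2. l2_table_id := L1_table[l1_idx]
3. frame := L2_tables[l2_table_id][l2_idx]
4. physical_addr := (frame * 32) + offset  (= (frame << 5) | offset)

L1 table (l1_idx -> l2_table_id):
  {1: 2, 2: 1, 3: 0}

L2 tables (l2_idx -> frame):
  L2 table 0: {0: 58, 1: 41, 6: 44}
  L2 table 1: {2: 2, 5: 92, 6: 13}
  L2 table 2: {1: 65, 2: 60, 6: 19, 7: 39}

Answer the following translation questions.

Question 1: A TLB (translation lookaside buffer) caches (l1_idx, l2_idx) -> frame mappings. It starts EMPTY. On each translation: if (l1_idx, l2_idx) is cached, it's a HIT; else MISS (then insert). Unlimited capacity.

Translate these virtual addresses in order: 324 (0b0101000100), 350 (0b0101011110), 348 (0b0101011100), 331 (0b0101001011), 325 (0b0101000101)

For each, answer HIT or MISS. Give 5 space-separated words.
vaddr=324: (1,2) not in TLB -> MISS, insert
vaddr=350: (1,2) in TLB -> HIT
vaddr=348: (1,2) in TLB -> HIT
vaddr=331: (1,2) in TLB -> HIT
vaddr=325: (1,2) in TLB -> HIT

Answer: MISS HIT HIT HIT HIT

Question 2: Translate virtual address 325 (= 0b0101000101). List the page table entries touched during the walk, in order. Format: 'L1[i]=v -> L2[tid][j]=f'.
Answer: L1[1]=2 -> L2[2][2]=60

Derivation:
vaddr = 325 = 0b0101000101
Split: l1_idx=1, l2_idx=2, offset=5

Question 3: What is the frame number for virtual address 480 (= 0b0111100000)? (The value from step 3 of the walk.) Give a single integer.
vaddr = 480: l1_idx=1, l2_idx=7
L1[1] = 2; L2[2][7] = 39

Answer: 39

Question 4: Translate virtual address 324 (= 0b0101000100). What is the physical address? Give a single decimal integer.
Answer: 1924

Derivation:
vaddr = 324 = 0b0101000100
Split: l1_idx=1, l2_idx=2, offset=4
L1[1] = 2
L2[2][2] = 60
paddr = 60 * 32 + 4 = 1924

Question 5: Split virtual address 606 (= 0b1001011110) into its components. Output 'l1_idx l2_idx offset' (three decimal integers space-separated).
Answer: 2 2 30

Derivation:
vaddr = 606 = 0b1001011110
  top 2 bits -> l1_idx = 2
  next 3 bits -> l2_idx = 2
  bottom 5 bits -> offset = 30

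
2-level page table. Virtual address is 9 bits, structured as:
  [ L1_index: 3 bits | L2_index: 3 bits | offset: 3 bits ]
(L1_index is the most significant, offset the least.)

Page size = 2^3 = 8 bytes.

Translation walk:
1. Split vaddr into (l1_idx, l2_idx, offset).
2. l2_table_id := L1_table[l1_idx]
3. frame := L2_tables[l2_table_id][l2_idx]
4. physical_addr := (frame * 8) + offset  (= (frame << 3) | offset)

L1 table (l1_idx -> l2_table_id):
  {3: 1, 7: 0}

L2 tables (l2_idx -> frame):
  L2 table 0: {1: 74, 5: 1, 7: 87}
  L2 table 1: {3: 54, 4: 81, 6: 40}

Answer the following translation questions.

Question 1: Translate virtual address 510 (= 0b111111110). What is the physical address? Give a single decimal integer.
vaddr = 510 = 0b111111110
Split: l1_idx=7, l2_idx=7, offset=6
L1[7] = 0
L2[0][7] = 87
paddr = 87 * 8 + 6 = 702

Answer: 702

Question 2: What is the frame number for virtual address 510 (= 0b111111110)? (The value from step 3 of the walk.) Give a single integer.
Answer: 87

Derivation:
vaddr = 510: l1_idx=7, l2_idx=7
L1[7] = 0; L2[0][7] = 87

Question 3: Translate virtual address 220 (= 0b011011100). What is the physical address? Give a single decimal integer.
vaddr = 220 = 0b011011100
Split: l1_idx=3, l2_idx=3, offset=4
L1[3] = 1
L2[1][3] = 54
paddr = 54 * 8 + 4 = 436

Answer: 436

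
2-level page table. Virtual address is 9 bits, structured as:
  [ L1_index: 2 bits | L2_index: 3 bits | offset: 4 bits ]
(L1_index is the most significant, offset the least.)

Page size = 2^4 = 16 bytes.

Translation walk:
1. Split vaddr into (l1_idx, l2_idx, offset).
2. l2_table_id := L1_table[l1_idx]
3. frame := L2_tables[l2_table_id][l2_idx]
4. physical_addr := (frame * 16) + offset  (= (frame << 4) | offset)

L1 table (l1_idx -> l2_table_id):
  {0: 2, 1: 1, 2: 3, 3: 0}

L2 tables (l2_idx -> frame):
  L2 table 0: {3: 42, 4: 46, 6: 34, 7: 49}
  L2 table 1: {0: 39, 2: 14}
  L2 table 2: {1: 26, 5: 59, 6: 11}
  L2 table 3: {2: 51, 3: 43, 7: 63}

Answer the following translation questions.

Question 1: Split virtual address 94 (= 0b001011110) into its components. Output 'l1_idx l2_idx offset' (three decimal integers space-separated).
Answer: 0 5 14

Derivation:
vaddr = 94 = 0b001011110
  top 2 bits -> l1_idx = 0
  next 3 bits -> l2_idx = 5
  bottom 4 bits -> offset = 14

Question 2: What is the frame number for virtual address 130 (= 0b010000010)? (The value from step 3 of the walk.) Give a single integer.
Answer: 39

Derivation:
vaddr = 130: l1_idx=1, l2_idx=0
L1[1] = 1; L2[1][0] = 39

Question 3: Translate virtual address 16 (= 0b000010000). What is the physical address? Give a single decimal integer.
Answer: 416

Derivation:
vaddr = 16 = 0b000010000
Split: l1_idx=0, l2_idx=1, offset=0
L1[0] = 2
L2[2][1] = 26
paddr = 26 * 16 + 0 = 416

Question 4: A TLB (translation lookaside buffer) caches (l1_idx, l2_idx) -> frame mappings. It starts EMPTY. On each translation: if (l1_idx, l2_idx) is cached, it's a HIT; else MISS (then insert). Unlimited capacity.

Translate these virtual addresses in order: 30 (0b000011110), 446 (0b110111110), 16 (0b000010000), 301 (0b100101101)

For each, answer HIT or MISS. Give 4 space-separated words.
vaddr=30: (0,1) not in TLB -> MISS, insert
vaddr=446: (3,3) not in TLB -> MISS, insert
vaddr=16: (0,1) in TLB -> HIT
vaddr=301: (2,2) not in TLB -> MISS, insert

Answer: MISS MISS HIT MISS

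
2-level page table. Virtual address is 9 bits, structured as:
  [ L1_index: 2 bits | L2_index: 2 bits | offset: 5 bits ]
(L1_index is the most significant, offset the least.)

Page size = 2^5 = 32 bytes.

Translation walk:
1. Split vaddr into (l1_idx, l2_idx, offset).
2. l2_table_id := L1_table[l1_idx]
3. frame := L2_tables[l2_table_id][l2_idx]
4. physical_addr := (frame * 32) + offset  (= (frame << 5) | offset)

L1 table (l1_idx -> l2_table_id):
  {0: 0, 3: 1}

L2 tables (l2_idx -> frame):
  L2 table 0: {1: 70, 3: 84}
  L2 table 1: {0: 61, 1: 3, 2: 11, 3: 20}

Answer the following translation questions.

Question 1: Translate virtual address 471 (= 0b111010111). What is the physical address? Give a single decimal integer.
Answer: 375

Derivation:
vaddr = 471 = 0b111010111
Split: l1_idx=3, l2_idx=2, offset=23
L1[3] = 1
L2[1][2] = 11
paddr = 11 * 32 + 23 = 375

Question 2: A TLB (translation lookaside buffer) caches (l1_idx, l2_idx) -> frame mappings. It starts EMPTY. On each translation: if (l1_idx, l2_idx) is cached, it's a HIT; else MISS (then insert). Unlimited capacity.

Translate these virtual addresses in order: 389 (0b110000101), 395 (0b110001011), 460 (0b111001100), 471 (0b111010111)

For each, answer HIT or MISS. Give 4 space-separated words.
vaddr=389: (3,0) not in TLB -> MISS, insert
vaddr=395: (3,0) in TLB -> HIT
vaddr=460: (3,2) not in TLB -> MISS, insert
vaddr=471: (3,2) in TLB -> HIT

Answer: MISS HIT MISS HIT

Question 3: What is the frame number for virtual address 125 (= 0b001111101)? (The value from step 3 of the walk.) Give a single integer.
Answer: 84

Derivation:
vaddr = 125: l1_idx=0, l2_idx=3
L1[0] = 0; L2[0][3] = 84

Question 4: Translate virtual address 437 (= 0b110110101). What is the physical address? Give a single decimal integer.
Answer: 117

Derivation:
vaddr = 437 = 0b110110101
Split: l1_idx=3, l2_idx=1, offset=21
L1[3] = 1
L2[1][1] = 3
paddr = 3 * 32 + 21 = 117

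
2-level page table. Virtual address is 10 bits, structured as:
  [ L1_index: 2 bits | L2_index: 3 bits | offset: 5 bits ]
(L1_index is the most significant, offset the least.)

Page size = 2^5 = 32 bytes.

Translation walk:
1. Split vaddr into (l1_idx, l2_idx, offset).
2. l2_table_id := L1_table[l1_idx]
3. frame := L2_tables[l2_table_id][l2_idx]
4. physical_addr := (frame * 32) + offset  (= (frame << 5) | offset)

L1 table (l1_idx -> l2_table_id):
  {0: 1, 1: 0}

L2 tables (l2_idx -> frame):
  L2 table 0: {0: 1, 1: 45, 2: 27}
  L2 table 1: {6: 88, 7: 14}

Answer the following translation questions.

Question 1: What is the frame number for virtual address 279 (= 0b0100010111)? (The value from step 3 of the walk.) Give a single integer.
vaddr = 279: l1_idx=1, l2_idx=0
L1[1] = 0; L2[0][0] = 1

Answer: 1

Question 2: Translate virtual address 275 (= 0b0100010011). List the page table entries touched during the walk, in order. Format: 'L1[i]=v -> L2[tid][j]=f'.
vaddr = 275 = 0b0100010011
Split: l1_idx=1, l2_idx=0, offset=19

Answer: L1[1]=0 -> L2[0][0]=1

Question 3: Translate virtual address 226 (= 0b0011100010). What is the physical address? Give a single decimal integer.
Answer: 450

Derivation:
vaddr = 226 = 0b0011100010
Split: l1_idx=0, l2_idx=7, offset=2
L1[0] = 1
L2[1][7] = 14
paddr = 14 * 32 + 2 = 450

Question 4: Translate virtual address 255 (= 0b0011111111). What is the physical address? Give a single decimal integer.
Answer: 479

Derivation:
vaddr = 255 = 0b0011111111
Split: l1_idx=0, l2_idx=7, offset=31
L1[0] = 1
L2[1][7] = 14
paddr = 14 * 32 + 31 = 479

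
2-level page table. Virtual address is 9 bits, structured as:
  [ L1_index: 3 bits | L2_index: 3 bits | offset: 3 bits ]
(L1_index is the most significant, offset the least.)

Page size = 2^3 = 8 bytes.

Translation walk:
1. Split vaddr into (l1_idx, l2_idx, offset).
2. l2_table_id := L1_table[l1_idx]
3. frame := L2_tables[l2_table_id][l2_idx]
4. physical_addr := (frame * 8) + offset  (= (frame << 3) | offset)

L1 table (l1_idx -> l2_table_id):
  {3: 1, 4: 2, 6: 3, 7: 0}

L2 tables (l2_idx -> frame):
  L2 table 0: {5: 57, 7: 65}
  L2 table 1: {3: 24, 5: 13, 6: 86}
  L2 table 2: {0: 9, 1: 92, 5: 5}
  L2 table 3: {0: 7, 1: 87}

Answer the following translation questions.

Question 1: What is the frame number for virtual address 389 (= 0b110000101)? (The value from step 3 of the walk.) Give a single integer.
vaddr = 389: l1_idx=6, l2_idx=0
L1[6] = 3; L2[3][0] = 7

Answer: 7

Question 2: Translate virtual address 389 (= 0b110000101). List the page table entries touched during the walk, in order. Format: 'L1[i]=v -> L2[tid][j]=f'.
Answer: L1[6]=3 -> L2[3][0]=7

Derivation:
vaddr = 389 = 0b110000101
Split: l1_idx=6, l2_idx=0, offset=5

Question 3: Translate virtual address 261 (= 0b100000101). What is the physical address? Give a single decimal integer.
Answer: 77

Derivation:
vaddr = 261 = 0b100000101
Split: l1_idx=4, l2_idx=0, offset=5
L1[4] = 2
L2[2][0] = 9
paddr = 9 * 8 + 5 = 77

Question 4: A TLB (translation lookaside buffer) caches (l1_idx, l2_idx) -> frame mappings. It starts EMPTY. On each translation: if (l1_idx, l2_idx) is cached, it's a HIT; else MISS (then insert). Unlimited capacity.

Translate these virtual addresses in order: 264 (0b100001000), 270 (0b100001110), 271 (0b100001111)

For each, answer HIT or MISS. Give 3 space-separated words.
vaddr=264: (4,1) not in TLB -> MISS, insert
vaddr=270: (4,1) in TLB -> HIT
vaddr=271: (4,1) in TLB -> HIT

Answer: MISS HIT HIT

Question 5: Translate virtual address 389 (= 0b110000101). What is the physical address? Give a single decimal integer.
Answer: 61

Derivation:
vaddr = 389 = 0b110000101
Split: l1_idx=6, l2_idx=0, offset=5
L1[6] = 3
L2[3][0] = 7
paddr = 7 * 8 + 5 = 61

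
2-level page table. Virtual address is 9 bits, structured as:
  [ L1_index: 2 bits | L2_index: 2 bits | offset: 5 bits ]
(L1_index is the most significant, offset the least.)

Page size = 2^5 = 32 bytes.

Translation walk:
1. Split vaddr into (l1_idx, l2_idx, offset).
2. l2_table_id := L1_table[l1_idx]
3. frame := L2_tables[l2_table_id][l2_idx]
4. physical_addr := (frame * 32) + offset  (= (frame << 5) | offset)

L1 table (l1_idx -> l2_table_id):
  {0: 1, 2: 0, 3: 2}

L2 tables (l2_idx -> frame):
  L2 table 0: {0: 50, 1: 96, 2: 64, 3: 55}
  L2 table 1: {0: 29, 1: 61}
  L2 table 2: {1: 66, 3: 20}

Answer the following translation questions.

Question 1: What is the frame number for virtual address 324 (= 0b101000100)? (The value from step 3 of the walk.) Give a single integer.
vaddr = 324: l1_idx=2, l2_idx=2
L1[2] = 0; L2[0][2] = 64

Answer: 64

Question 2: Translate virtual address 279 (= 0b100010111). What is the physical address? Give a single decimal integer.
Answer: 1623

Derivation:
vaddr = 279 = 0b100010111
Split: l1_idx=2, l2_idx=0, offset=23
L1[2] = 0
L2[0][0] = 50
paddr = 50 * 32 + 23 = 1623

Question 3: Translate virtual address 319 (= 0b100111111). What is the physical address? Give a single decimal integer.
Answer: 3103

Derivation:
vaddr = 319 = 0b100111111
Split: l1_idx=2, l2_idx=1, offset=31
L1[2] = 0
L2[0][1] = 96
paddr = 96 * 32 + 31 = 3103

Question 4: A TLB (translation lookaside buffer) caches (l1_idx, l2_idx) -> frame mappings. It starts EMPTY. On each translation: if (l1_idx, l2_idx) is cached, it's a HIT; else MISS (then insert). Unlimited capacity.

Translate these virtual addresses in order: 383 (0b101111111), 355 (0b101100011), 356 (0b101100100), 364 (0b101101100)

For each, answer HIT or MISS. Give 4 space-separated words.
Answer: MISS HIT HIT HIT

Derivation:
vaddr=383: (2,3) not in TLB -> MISS, insert
vaddr=355: (2,3) in TLB -> HIT
vaddr=356: (2,3) in TLB -> HIT
vaddr=364: (2,3) in TLB -> HIT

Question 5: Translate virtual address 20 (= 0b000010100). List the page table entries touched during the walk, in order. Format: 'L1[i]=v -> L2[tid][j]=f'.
vaddr = 20 = 0b000010100
Split: l1_idx=0, l2_idx=0, offset=20

Answer: L1[0]=1 -> L2[1][0]=29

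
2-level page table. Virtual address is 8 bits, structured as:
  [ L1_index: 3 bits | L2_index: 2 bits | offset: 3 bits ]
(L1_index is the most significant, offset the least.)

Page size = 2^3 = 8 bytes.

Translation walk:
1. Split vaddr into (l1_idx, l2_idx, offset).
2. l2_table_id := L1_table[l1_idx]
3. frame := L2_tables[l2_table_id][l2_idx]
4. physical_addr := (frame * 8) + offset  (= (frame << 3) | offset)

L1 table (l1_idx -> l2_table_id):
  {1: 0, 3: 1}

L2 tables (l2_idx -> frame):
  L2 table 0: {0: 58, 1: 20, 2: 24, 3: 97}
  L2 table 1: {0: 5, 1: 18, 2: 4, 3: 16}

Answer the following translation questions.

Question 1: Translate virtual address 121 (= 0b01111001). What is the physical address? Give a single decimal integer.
vaddr = 121 = 0b01111001
Split: l1_idx=3, l2_idx=3, offset=1
L1[3] = 1
L2[1][3] = 16
paddr = 16 * 8 + 1 = 129

Answer: 129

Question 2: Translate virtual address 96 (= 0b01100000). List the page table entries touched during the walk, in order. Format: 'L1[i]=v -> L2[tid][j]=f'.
vaddr = 96 = 0b01100000
Split: l1_idx=3, l2_idx=0, offset=0

Answer: L1[3]=1 -> L2[1][0]=5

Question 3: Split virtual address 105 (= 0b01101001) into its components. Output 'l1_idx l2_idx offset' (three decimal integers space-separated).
vaddr = 105 = 0b01101001
  top 3 bits -> l1_idx = 3
  next 2 bits -> l2_idx = 1
  bottom 3 bits -> offset = 1

Answer: 3 1 1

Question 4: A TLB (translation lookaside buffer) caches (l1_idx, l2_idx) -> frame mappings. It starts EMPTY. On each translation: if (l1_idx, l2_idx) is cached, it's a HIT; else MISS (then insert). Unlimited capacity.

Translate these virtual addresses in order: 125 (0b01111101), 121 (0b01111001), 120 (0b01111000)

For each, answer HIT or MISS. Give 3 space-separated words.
vaddr=125: (3,3) not in TLB -> MISS, insert
vaddr=121: (3,3) in TLB -> HIT
vaddr=120: (3,3) in TLB -> HIT

Answer: MISS HIT HIT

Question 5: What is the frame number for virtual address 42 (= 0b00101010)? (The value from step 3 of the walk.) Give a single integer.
vaddr = 42: l1_idx=1, l2_idx=1
L1[1] = 0; L2[0][1] = 20

Answer: 20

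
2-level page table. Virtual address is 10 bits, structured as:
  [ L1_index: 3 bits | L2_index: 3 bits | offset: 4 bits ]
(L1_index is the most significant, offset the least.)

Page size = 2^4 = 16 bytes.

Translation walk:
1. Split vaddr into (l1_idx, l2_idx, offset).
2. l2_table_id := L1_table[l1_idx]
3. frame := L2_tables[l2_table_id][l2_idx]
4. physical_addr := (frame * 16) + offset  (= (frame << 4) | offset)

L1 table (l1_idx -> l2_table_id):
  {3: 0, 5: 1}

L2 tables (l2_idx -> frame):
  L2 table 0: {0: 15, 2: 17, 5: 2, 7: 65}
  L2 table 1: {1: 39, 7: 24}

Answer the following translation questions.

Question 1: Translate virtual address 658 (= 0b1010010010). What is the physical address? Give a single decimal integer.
Answer: 626

Derivation:
vaddr = 658 = 0b1010010010
Split: l1_idx=5, l2_idx=1, offset=2
L1[5] = 1
L2[1][1] = 39
paddr = 39 * 16 + 2 = 626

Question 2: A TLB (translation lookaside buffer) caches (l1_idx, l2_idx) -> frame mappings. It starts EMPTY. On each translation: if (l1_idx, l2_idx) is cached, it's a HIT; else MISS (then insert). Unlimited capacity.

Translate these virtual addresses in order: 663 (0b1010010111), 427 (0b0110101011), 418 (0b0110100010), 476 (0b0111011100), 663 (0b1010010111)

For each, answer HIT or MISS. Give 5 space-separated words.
Answer: MISS MISS HIT MISS HIT

Derivation:
vaddr=663: (5,1) not in TLB -> MISS, insert
vaddr=427: (3,2) not in TLB -> MISS, insert
vaddr=418: (3,2) in TLB -> HIT
vaddr=476: (3,5) not in TLB -> MISS, insert
vaddr=663: (5,1) in TLB -> HIT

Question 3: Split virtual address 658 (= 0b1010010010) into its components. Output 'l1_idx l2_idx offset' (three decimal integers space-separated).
Answer: 5 1 2

Derivation:
vaddr = 658 = 0b1010010010
  top 3 bits -> l1_idx = 5
  next 3 bits -> l2_idx = 1
  bottom 4 bits -> offset = 2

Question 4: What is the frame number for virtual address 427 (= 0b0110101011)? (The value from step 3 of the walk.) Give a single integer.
Answer: 17

Derivation:
vaddr = 427: l1_idx=3, l2_idx=2
L1[3] = 0; L2[0][2] = 17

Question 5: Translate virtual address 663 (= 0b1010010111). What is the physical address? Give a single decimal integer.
vaddr = 663 = 0b1010010111
Split: l1_idx=5, l2_idx=1, offset=7
L1[5] = 1
L2[1][1] = 39
paddr = 39 * 16 + 7 = 631

Answer: 631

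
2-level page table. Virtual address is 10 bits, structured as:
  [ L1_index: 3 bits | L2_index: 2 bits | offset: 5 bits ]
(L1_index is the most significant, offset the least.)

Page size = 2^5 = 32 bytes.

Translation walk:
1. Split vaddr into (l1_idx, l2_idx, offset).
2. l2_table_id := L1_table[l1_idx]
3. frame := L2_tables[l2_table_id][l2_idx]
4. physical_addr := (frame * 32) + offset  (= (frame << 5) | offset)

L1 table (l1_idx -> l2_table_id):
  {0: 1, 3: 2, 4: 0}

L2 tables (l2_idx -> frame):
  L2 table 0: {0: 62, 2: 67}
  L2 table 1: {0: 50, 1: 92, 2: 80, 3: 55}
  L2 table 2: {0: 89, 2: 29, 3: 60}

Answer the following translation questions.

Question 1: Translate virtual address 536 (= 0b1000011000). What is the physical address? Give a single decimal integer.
Answer: 2008

Derivation:
vaddr = 536 = 0b1000011000
Split: l1_idx=4, l2_idx=0, offset=24
L1[4] = 0
L2[0][0] = 62
paddr = 62 * 32 + 24 = 2008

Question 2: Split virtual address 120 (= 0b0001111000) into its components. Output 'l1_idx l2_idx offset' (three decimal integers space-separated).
Answer: 0 3 24

Derivation:
vaddr = 120 = 0b0001111000
  top 3 bits -> l1_idx = 0
  next 2 bits -> l2_idx = 3
  bottom 5 bits -> offset = 24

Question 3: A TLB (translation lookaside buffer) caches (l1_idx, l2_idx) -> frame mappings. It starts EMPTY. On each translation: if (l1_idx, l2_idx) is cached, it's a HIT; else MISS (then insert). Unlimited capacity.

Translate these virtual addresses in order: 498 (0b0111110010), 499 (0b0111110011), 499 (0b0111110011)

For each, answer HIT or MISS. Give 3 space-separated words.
Answer: MISS HIT HIT

Derivation:
vaddr=498: (3,3) not in TLB -> MISS, insert
vaddr=499: (3,3) in TLB -> HIT
vaddr=499: (3,3) in TLB -> HIT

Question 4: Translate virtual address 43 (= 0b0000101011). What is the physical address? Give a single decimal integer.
Answer: 2955

Derivation:
vaddr = 43 = 0b0000101011
Split: l1_idx=0, l2_idx=1, offset=11
L1[0] = 1
L2[1][1] = 92
paddr = 92 * 32 + 11 = 2955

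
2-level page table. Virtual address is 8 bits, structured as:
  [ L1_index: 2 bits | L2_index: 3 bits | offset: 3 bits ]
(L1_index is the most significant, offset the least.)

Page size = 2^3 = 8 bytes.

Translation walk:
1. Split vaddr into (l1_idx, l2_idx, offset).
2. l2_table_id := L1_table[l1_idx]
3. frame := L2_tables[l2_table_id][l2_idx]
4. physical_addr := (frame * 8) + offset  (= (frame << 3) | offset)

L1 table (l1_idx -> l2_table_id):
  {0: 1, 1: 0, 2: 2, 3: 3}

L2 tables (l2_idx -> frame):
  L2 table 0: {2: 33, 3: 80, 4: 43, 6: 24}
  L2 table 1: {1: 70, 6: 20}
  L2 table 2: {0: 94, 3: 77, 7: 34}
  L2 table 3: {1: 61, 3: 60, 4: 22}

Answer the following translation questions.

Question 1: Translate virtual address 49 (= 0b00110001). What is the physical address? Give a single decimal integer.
vaddr = 49 = 0b00110001
Split: l1_idx=0, l2_idx=6, offset=1
L1[0] = 1
L2[1][6] = 20
paddr = 20 * 8 + 1 = 161

Answer: 161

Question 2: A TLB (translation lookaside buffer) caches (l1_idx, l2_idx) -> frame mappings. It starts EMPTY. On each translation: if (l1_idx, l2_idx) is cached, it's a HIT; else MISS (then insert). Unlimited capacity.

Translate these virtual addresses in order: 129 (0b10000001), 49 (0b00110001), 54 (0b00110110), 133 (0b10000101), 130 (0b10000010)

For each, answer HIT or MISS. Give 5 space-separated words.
Answer: MISS MISS HIT HIT HIT

Derivation:
vaddr=129: (2,0) not in TLB -> MISS, insert
vaddr=49: (0,6) not in TLB -> MISS, insert
vaddr=54: (0,6) in TLB -> HIT
vaddr=133: (2,0) in TLB -> HIT
vaddr=130: (2,0) in TLB -> HIT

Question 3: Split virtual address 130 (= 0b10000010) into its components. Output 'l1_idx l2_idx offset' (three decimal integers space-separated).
vaddr = 130 = 0b10000010
  top 2 bits -> l1_idx = 2
  next 3 bits -> l2_idx = 0
  bottom 3 bits -> offset = 2

Answer: 2 0 2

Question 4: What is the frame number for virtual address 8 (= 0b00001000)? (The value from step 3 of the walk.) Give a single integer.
Answer: 70

Derivation:
vaddr = 8: l1_idx=0, l2_idx=1
L1[0] = 1; L2[1][1] = 70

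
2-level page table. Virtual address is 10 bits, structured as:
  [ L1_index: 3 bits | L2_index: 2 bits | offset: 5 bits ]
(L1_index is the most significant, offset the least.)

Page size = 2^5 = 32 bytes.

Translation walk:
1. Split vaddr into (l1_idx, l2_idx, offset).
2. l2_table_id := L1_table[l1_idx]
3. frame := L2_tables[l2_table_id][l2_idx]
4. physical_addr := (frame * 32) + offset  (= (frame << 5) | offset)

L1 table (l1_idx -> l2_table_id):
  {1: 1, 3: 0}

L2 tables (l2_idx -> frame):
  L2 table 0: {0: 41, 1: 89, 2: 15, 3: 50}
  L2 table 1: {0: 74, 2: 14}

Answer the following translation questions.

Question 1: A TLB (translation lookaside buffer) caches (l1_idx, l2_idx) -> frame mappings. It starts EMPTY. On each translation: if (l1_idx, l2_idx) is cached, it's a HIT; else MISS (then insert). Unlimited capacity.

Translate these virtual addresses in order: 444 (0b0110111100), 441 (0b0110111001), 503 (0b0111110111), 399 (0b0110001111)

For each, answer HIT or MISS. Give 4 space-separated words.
Answer: MISS HIT MISS MISS

Derivation:
vaddr=444: (3,1) not in TLB -> MISS, insert
vaddr=441: (3,1) in TLB -> HIT
vaddr=503: (3,3) not in TLB -> MISS, insert
vaddr=399: (3,0) not in TLB -> MISS, insert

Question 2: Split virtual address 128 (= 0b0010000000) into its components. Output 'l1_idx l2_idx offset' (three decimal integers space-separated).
vaddr = 128 = 0b0010000000
  top 3 bits -> l1_idx = 1
  next 2 bits -> l2_idx = 0
  bottom 5 bits -> offset = 0

Answer: 1 0 0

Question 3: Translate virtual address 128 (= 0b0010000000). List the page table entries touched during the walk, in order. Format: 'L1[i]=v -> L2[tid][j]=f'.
vaddr = 128 = 0b0010000000
Split: l1_idx=1, l2_idx=0, offset=0

Answer: L1[1]=1 -> L2[1][0]=74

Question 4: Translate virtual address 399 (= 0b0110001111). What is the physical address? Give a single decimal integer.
vaddr = 399 = 0b0110001111
Split: l1_idx=3, l2_idx=0, offset=15
L1[3] = 0
L2[0][0] = 41
paddr = 41 * 32 + 15 = 1327

Answer: 1327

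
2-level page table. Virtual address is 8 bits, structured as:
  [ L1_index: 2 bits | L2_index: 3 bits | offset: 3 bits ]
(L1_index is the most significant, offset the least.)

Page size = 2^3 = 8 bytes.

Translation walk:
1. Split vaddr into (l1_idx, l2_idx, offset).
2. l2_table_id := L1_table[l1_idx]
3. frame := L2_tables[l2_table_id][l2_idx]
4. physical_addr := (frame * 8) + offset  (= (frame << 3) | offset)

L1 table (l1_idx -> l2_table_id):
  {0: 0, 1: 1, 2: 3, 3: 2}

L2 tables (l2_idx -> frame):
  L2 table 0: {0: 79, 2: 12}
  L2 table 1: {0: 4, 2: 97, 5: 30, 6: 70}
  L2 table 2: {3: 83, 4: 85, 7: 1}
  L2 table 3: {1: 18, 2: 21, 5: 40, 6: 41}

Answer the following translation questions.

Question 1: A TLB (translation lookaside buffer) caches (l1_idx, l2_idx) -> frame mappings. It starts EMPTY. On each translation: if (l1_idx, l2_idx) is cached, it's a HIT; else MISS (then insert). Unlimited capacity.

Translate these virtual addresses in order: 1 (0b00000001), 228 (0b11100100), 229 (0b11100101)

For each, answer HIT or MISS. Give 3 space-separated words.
Answer: MISS MISS HIT

Derivation:
vaddr=1: (0,0) not in TLB -> MISS, insert
vaddr=228: (3,4) not in TLB -> MISS, insert
vaddr=229: (3,4) in TLB -> HIT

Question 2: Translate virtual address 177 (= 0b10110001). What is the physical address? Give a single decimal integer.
vaddr = 177 = 0b10110001
Split: l1_idx=2, l2_idx=6, offset=1
L1[2] = 3
L2[3][6] = 41
paddr = 41 * 8 + 1 = 329

Answer: 329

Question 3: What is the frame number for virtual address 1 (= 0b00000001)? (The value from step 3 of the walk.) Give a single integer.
Answer: 79

Derivation:
vaddr = 1: l1_idx=0, l2_idx=0
L1[0] = 0; L2[0][0] = 79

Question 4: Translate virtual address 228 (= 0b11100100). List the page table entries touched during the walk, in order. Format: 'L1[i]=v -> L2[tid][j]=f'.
vaddr = 228 = 0b11100100
Split: l1_idx=3, l2_idx=4, offset=4

Answer: L1[3]=2 -> L2[2][4]=85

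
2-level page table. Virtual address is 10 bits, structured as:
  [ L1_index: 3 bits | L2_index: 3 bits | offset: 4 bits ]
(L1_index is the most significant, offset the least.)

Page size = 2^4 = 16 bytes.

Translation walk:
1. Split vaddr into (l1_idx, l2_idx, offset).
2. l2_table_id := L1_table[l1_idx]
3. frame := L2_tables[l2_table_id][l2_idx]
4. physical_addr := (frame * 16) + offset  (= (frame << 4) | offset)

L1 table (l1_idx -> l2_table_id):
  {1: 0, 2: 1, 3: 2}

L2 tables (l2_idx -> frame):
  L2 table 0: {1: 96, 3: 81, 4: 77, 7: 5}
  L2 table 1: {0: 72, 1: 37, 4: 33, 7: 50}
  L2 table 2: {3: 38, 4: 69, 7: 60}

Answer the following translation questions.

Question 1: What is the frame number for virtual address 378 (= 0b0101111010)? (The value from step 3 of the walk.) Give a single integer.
vaddr = 378: l1_idx=2, l2_idx=7
L1[2] = 1; L2[1][7] = 50

Answer: 50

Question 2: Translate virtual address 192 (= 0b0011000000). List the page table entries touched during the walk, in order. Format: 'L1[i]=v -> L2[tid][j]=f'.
Answer: L1[1]=0 -> L2[0][4]=77

Derivation:
vaddr = 192 = 0b0011000000
Split: l1_idx=1, l2_idx=4, offset=0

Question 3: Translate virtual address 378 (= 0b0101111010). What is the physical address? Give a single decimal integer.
vaddr = 378 = 0b0101111010
Split: l1_idx=2, l2_idx=7, offset=10
L1[2] = 1
L2[1][7] = 50
paddr = 50 * 16 + 10 = 810

Answer: 810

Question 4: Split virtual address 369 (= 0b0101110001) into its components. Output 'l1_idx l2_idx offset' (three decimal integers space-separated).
vaddr = 369 = 0b0101110001
  top 3 bits -> l1_idx = 2
  next 3 bits -> l2_idx = 7
  bottom 4 bits -> offset = 1

Answer: 2 7 1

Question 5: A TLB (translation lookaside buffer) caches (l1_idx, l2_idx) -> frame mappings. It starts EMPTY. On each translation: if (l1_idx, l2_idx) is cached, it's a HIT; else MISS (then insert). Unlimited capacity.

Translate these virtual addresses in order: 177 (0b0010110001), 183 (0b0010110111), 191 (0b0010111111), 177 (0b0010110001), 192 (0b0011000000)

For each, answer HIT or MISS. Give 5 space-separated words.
Answer: MISS HIT HIT HIT MISS

Derivation:
vaddr=177: (1,3) not in TLB -> MISS, insert
vaddr=183: (1,3) in TLB -> HIT
vaddr=191: (1,3) in TLB -> HIT
vaddr=177: (1,3) in TLB -> HIT
vaddr=192: (1,4) not in TLB -> MISS, insert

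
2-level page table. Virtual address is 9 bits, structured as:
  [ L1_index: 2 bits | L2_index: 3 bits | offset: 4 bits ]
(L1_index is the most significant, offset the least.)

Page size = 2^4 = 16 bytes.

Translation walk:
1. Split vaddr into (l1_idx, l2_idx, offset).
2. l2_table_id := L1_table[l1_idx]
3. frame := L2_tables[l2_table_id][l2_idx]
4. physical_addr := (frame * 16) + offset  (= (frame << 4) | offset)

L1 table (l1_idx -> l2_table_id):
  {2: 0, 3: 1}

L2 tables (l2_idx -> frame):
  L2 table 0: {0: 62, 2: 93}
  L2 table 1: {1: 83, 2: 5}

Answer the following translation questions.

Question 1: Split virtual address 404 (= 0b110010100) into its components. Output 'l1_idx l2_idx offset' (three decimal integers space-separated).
Answer: 3 1 4

Derivation:
vaddr = 404 = 0b110010100
  top 2 bits -> l1_idx = 3
  next 3 bits -> l2_idx = 1
  bottom 4 bits -> offset = 4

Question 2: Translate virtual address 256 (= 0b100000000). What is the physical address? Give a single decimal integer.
vaddr = 256 = 0b100000000
Split: l1_idx=2, l2_idx=0, offset=0
L1[2] = 0
L2[0][0] = 62
paddr = 62 * 16 + 0 = 992

Answer: 992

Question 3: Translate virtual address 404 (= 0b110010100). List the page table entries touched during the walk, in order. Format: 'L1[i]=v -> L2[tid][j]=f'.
Answer: L1[3]=1 -> L2[1][1]=83

Derivation:
vaddr = 404 = 0b110010100
Split: l1_idx=3, l2_idx=1, offset=4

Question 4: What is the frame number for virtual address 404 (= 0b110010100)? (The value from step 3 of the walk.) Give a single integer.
Answer: 83

Derivation:
vaddr = 404: l1_idx=3, l2_idx=1
L1[3] = 1; L2[1][1] = 83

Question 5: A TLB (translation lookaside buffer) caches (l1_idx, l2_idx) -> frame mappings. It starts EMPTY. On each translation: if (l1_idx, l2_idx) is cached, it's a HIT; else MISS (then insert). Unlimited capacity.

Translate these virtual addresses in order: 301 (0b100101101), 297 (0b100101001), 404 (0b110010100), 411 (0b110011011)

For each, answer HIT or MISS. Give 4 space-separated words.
Answer: MISS HIT MISS HIT

Derivation:
vaddr=301: (2,2) not in TLB -> MISS, insert
vaddr=297: (2,2) in TLB -> HIT
vaddr=404: (3,1) not in TLB -> MISS, insert
vaddr=411: (3,1) in TLB -> HIT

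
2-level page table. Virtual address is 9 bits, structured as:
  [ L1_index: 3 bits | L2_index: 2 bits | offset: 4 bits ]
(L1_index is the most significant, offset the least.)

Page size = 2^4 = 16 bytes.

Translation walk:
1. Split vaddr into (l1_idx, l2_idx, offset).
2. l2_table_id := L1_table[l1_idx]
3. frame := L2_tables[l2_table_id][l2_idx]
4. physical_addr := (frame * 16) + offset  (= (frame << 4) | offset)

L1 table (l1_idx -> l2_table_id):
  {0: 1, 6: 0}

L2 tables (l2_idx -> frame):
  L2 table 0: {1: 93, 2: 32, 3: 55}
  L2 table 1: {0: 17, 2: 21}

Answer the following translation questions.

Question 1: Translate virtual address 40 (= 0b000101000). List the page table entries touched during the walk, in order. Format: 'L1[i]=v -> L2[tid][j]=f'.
vaddr = 40 = 0b000101000
Split: l1_idx=0, l2_idx=2, offset=8

Answer: L1[0]=1 -> L2[1][2]=21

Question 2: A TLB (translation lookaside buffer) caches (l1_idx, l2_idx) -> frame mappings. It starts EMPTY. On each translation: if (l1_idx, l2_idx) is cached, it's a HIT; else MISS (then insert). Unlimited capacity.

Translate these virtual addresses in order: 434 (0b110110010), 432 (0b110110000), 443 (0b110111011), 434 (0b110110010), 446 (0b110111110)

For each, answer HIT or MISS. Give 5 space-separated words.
Answer: MISS HIT HIT HIT HIT

Derivation:
vaddr=434: (6,3) not in TLB -> MISS, insert
vaddr=432: (6,3) in TLB -> HIT
vaddr=443: (6,3) in TLB -> HIT
vaddr=434: (6,3) in TLB -> HIT
vaddr=446: (6,3) in TLB -> HIT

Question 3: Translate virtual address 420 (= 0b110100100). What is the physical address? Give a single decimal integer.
Answer: 516

Derivation:
vaddr = 420 = 0b110100100
Split: l1_idx=6, l2_idx=2, offset=4
L1[6] = 0
L2[0][2] = 32
paddr = 32 * 16 + 4 = 516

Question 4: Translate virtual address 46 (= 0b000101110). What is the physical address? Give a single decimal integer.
Answer: 350

Derivation:
vaddr = 46 = 0b000101110
Split: l1_idx=0, l2_idx=2, offset=14
L1[0] = 1
L2[1][2] = 21
paddr = 21 * 16 + 14 = 350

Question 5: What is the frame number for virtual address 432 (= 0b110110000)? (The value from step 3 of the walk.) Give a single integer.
vaddr = 432: l1_idx=6, l2_idx=3
L1[6] = 0; L2[0][3] = 55

Answer: 55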